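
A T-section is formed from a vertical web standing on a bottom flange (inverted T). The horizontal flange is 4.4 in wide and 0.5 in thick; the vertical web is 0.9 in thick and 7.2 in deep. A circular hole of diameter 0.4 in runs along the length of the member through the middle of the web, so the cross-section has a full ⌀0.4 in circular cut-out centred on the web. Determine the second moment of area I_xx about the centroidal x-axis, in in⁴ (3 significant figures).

Decompose the section into non-overlapping parts with the origin at the bottom-left of its bounding rectangle.
Flange: 4.4 × 0.5, A = 2.2 in², y = 0.25 in, Ī = 0.045833 in⁴.
Web: 0.9 × 7.2, A = 6.48 in², y = 4.1 in, Ī = 27.994 in⁴.
Hole (subtracted): ⌀0.4, A = 0.12566 in², y = 4.1 in, Ī = 0.0012566 in⁴.
Centroid: ȳ = ΣA·y / ΣA = 3.1099 in.
Transfer each piece to the centroidal x-axis using Ī + A·d² with d = y − 3.1099:
  flange: d = -2.8599 in → contributes +18.039 in⁴
  web: d = 0.99014 in → contributes +34.346 in⁴
  hole: d = 0.99014 in → contributes −0.12445 in⁴
Total I = 52.261 in⁴.

I_xx ≈ 52.3 in⁴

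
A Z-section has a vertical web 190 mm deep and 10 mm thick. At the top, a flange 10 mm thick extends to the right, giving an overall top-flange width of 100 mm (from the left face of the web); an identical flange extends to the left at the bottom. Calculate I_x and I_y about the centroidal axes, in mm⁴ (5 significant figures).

I_x ≈ 2.0311 × 10⁷ mm⁴, I_y ≈ 5.7308 × 10⁶ mm⁴

Split into non-overlapping primitives; take the origin at the lower-left of the bounding box.
Web: 10 × 190, A = 1 900 mm², y = 95 mm, Ī = 5 715 833 mm⁴.
Top flange (beyond web): 90 × 10, A = 900 mm², y = 185 mm, Ī = 7 500 mm⁴.
Bottom flange (beyond web): 90 × 10, A = 900 mm², y = 5 mm, Ī = 7 500 mm⁴.
Centroid: ȳ = ΣA·y / ΣA = 95 mm.
Transfer each piece to the centroidal x-axis using Ī + A·d² with d = y − 95:
  web: d = 0 mm → contributes +5 715 833 mm⁴
  top flange (beyond web): d = 90 mm → contributes +7 297 500 mm⁴
  bottom flange (beyond web): d = -90 mm → contributes +7 297 500 mm⁴
Total I = 20 310 833 mm⁴.
For the y-axis: x̄ = 95 mm.
Repeating about the centroidal y-axis gives I_y = 5 730 833 mm⁴.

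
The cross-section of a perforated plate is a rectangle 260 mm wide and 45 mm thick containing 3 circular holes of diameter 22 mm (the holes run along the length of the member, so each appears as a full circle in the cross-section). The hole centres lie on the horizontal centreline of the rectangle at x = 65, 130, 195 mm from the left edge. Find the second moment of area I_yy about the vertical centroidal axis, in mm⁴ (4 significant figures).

I_yy ≈ 6.266 × 10⁷ mm⁴

Treat the section as a set of non-overlapping primitives; coordinates are from the bounding-box lower-left.
Plate: 260 × 45, A = 11 700 mm², x = 130 mm, Ī = 65 910 000 mm⁴.
Hole 1 (subtracted): ⌀22, A = 380.133 mm², x = 65 mm, Ī = 11 499 mm⁴.
Hole 2 (subtracted): ⌀22, A = 380.133 mm², x = 130 mm, Ī = 11 499 mm⁴.
Hole 3 (subtracted): ⌀22, A = 380.133 mm², x = 195 mm, Ī = 11 499 mm⁴.
By symmetry the centroid is at mid-width, x̄ = 130 mm.
Transfer each piece to the vertical centroidal axis using Ī + A·d² with d = x − 130:
  plate: d = 0 mm → contributes +65 910 000 mm⁴
  hole 1: d = -65 mm → contributes −1 617 560 mm⁴
  hole 2: d = 0 mm → contributes −11 499 mm⁴
  hole 3: d = 65 mm → contributes −1 617 560 mm⁴
Total I = 62 663 382 mm⁴.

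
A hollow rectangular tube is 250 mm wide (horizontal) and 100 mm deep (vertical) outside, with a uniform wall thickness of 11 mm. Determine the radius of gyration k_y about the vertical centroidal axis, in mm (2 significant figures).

k_y ≈ 86 mm

Break the section into simple shapes (no overlaps), measuring from the bottom-left corner of the bounding box.
Outer rectangle: 250 × 100, A = 25 000 mm², x = 125 mm, Ī = 130 208 333 mm⁴.
Inner void (subtracted): 228 × 78, A = 17 784 mm², x = 125 mm, Ī = 77 040 288 mm⁴.
By symmetry the centroid is at mid-width, x̄ = 125 mm.
All pieces are centred on the vertical centroidal axis, so I = ΣĪ (holes subtracted) = 53 168 045 mm⁴.
Radius of gyration: k = √(I/A) = √(53 168 045 / 7 216) = 85.84 mm.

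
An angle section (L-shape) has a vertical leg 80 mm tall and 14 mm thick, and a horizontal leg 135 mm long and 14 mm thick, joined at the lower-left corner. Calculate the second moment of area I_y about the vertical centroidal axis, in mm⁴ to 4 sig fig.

Decompose the section into non-overlapping parts with the origin at the bottom-left of its bounding rectangle.
Vertical leg: 14 × 80, A = 1 120 mm², x = 7 mm, Ī = 18293.3 mm⁴.
Horizontal leg (remainder): 121 × 14, A = 1 694 mm², x = 74.5 mm, Ī = 2 066 821 mm⁴.
Centroid: x̄ = ΣA·x / ΣA = 47.6343 mm.
Transfer each piece to the vertical centroidal axis using Ī + A·d² with d = x − 47.6343:
  vertical leg: d = -40.6343 mm → contributes +1 867 580 mm⁴
  horizontal leg (remainder): d = 26.8657 mm → contributes +3 289 490 mm⁴
Total I = 5 157 070 mm⁴.

I_y ≈ 5.157 × 10⁶ mm⁴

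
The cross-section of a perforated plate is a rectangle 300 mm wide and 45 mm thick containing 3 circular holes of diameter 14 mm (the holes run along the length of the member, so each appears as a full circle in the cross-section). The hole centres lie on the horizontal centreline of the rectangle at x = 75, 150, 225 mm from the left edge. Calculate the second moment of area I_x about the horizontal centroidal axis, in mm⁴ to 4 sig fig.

Treat the section as a set of non-overlapping primitives; coordinates are from the bounding-box lower-left.
Plate: 300 × 45, A = 13 500 mm², y = 22.5 mm, Ī = 2 278 125 mm⁴.
Hole 1 (subtracted): ⌀14, A = 153.938 mm², y = 22.5 mm, Ī = 1885.74 mm⁴.
Hole 2 (subtracted): ⌀14, A = 153.938 mm², y = 22.5 mm, Ī = 1885.74 mm⁴.
Hole 3 (subtracted): ⌀14, A = 153.938 mm², y = 22.5 mm, Ī = 1885.74 mm⁴.
By symmetry the centroid is at mid-height, ȳ = 22.5 mm.
All pieces are centred on the horizontal centroidal axis, so I = ΣĪ (holes subtracted) = 2 272 468 mm⁴.

I_x ≈ 2.272 × 10⁶ mm⁴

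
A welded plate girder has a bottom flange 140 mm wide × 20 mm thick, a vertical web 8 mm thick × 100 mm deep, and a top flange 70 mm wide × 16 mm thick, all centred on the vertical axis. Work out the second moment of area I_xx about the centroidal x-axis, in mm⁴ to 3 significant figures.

I_xx ≈ 1.24 × 10⁷ mm⁴

Break the section into simple shapes (no overlaps), measuring from the bottom-left corner of the bounding box.
Bottom plate: 140 × 20, A = 2 800 mm², y = 10 mm, Ī = 93 333 mm⁴.
Web plate: 8 × 100, A = 800 mm², y = 70 mm, Ī = 666 667 mm⁴.
Top plate: 70 × 16, A = 1 120 mm², y = 128 mm, Ī = 23 893 mm⁴.
Centroid: ȳ = ΣA·y / ΣA = 48.169 mm.
Transfer each piece to the centroidal x-axis using Ī + A·d² with d = y − 48.169:
  bottom plate: d = -38.169 mm → contributes +4 172 682 mm⁴
  web plate: d = 21.831 mm → contributes +1 047 924 mm⁴
  top plate: d = 79.831 mm → contributes +7 161 553 mm⁴
Total I = 12 382 158 mm⁴.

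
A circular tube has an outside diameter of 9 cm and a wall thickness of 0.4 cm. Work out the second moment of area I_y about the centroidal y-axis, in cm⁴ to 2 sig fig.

Split into non-overlapping primitives; take the origin at the lower-left of the bounding box.
Outer circle: ⌀9, A = 63.62 cm², x = 4.5 cm, Ī = 322.1 cm⁴.
Bore (subtracted): ⌀8.2, A = 52.81 cm², x = 4.5 cm, Ī = 221.9 cm⁴.
By symmetry the centroid is at mid-width, x̄ = 4.5 cm.
All pieces are centred on the centroidal y-axis, so I = ΣĪ (holes subtracted) = 100.1 cm⁴.

I_y ≈ 100 cm⁴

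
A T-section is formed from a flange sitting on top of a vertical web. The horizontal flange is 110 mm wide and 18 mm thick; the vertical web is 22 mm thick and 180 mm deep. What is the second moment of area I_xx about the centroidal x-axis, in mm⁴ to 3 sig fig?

Break the section into simple shapes (no overlaps), measuring from the bottom-left corner of the bounding box.
Flange: 110 × 18, A = 1 980 mm², y = 189 mm, Ī = 53 460 mm⁴.
Web: 22 × 180, A = 3 960 mm², y = 90 mm, Ī = 10 692 000 mm⁴.
Centroid: ȳ = ΣA·y / ΣA = 123 mm.
Transfer each piece to the centroidal x-axis using Ī + A·d² with d = y − 123:
  flange: d = 66 mm → contributes +8 678 340 mm⁴
  web: d = -33 mm → contributes +15 004 440 mm⁴
Total I = 23 682 780 mm⁴.

I_xx ≈ 2.37 × 10⁷ mm⁴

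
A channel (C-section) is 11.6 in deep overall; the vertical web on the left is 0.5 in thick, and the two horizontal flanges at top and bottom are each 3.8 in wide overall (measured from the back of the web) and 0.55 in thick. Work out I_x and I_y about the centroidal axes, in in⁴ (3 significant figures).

Split into non-overlapping primitives; take the origin at the lower-left of the bounding box.
Web: 0.5 × 11.6, A = 5.8 in², y = 5.8 in, Ī = 65.037 in⁴.
Top flange (beyond web): 3.3 × 0.55, A = 1.815 in², y = 11.325 in, Ī = 0.045753 in⁴.
Bottom flange (beyond web): 3.3 × 0.55, A = 1.815 in², y = 0.275 in, Ī = 0.045753 in⁴.
By symmetry the centroid is at mid-height, ȳ = 5.8 in.
Transfer each piece to the centroidal x-axis using Ī + A·d² with d = y − 5.8:
  web: d = 0 in → contributes +65.037 in⁴
  top flange (beyond web): d = 5.525 in → contributes +55.45 in⁴
  bottom flange (beyond web): d = -5.525 in → contributes +55.45 in⁴
Total I = 175.94 in⁴.
For the y-axis: x̄ = 0.98139 in.
Repeating about the centroidal y-axis gives I_y = 11.475 in⁴.

I_x ≈ 176 in⁴, I_y ≈ 11.5 in⁴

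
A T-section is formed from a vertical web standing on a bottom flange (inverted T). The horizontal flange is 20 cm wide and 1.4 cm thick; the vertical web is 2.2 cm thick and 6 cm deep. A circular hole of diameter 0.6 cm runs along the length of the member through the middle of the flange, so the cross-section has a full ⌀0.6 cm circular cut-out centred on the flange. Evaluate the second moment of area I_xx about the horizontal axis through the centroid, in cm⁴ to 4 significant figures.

Decompose the section into non-overlapping parts with the origin at the bottom-left of its bounding rectangle.
Flange: 20 × 1.4, A = 28 cm², y = 0.7 cm, Ī = 4.57333 cm⁴.
Web: 2.2 × 6, A = 13.2 cm², y = 4.4 cm, Ī = 39.6 cm⁴.
Hole (subtracted): ⌀0.6, A = 0.282743 cm², y = 0.7 cm, Ī = 0.00636173 cm⁴.
Centroid: ȳ = ΣA·y / ΣA = 1.89363 cm.
Transfer each piece to the horizontal axis through the centroid using Ī + A·d² with d = y − 1.89363:
  flange: d = -1.19363 cm → contributes +44.4663 cm⁴
  web: d = 2.50637 cm → contributes +122.521 cm⁴
  hole: d = -1.19363 cm → contributes −0.4092 cm⁴
Total I = 166.578 cm⁴.

I_xx ≈ 166.6 cm⁴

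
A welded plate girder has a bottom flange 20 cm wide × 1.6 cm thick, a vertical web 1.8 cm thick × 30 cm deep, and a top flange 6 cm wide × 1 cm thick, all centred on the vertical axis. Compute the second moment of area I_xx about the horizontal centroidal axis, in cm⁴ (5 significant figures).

Split into non-overlapping primitives; take the origin at the lower-left of the bounding box.
Bottom plate: 20 × 1.6, A = 32 cm², y = 0.8 cm, Ī = 6.826667 cm⁴.
Web plate: 1.8 × 30, A = 54 cm², y = 16.6 cm, Ī = 4 050 cm⁴.
Top plate: 6 × 1, A = 6 cm², y = 32.1 cm, Ī = 0.5 cm⁴.
Centroid: ȳ = ΣA·y / ΣA = 12.11522 cm.
Transfer each piece to the horizontal centroidal axis using Ī + A·d² with d = y − 12.11522:
  bottom plate: d = -11.31522 cm → contributes +4103.919 cm⁴
  web plate: d = 4.484783 cm → contributes +5136.117 cm⁴
  top plate: d = 19.98478 cm → contributes +2396.849 cm⁴
Total I = 11636.89 cm⁴.

I_xx ≈ 1.1637 × 10⁴ cm⁴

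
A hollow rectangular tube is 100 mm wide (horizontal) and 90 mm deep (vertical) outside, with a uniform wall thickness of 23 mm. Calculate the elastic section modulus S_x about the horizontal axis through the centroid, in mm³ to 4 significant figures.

Treat the section as a set of non-overlapping primitives; coordinates are from the bounding-box lower-left.
Outer rectangle: 100 × 90, A = 9 000 mm², y = 45 mm, Ī = 6 075 000 mm⁴.
Inner void (subtracted): 54 × 44, A = 2 376 mm², y = 45 mm, Ī = 383 328 mm⁴.
By symmetry the centroid is at mid-height, ȳ = 45 mm.
All pieces are centred on the horizontal axis through the centroid, so I = ΣĪ (holes subtracted) = 5 691 672 mm⁴.
Extreme fibre distance c = 45 mm; S = I/c = 126 482 mm³.

S_x ≈ 1.265 × 10⁵ mm³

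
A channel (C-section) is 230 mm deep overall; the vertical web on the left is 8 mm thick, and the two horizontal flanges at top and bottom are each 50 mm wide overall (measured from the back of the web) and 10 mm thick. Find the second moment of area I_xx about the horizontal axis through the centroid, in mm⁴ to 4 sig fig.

Treat the section as a set of non-overlapping primitives; coordinates are from the bounding-box lower-left.
Web: 8 × 230, A = 1 840 mm², y = 115 mm, Ī = 8 111 333 mm⁴.
Top flange (beyond web): 42 × 10, A = 420 mm², y = 225 mm, Ī = 3 500 mm⁴.
Bottom flange (beyond web): 42 × 10, A = 420 mm², y = 5 mm, Ī = 3 500 mm⁴.
By symmetry the centroid is at mid-height, ȳ = 115 mm.
Transfer each piece to the horizontal axis through the centroid using Ī + A·d² with d = y − 115:
  web: d = 0 mm → contributes +8 111 333 mm⁴
  top flange (beyond web): d = 110 mm → contributes +5 085 500 mm⁴
  bottom flange (beyond web): d = -110 mm → contributes +5 085 500 mm⁴
Total I = 18 282 333 mm⁴.

I_xx ≈ 1.828 × 10⁷ mm⁴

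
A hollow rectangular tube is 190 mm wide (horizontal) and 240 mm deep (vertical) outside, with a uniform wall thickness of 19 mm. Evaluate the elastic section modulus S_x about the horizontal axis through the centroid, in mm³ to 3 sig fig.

Split into non-overlapping primitives; take the origin at the lower-left of the bounding box.
Outer rectangle: 190 × 240, A = 45 600 mm², y = 120 mm, Ī = 218 880 000 mm⁴.
Inner void (subtracted): 152 × 202, A = 30 704 mm², y = 120 mm, Ī = 104 403 835 mm⁴.
By symmetry the centroid is at mid-height, ȳ = 120 mm.
All pieces are centred on the horizontal axis through the centroid, so I = ΣĪ (holes subtracted) = 114 476 165 mm⁴.
Extreme fibre distance c = 120 mm; S = I/c = 953 968 mm³.

S_x ≈ 9.54 × 10⁵ mm³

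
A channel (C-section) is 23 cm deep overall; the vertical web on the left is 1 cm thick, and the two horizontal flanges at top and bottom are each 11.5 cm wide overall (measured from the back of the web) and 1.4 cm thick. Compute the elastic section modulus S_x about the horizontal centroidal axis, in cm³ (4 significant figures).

S_x ≈ 386.8 cm³

Treat the section as a set of non-overlapping primitives; coordinates are from the bounding-box lower-left.
Web: 1 × 23, A = 23 cm², y = 11.5 cm, Ī = 1013.92 cm⁴.
Top flange (beyond web): 10.5 × 1.4, A = 14.7 cm², y = 22.3 cm, Ī = 2.401 cm⁴.
Bottom flange (beyond web): 10.5 × 1.4, A = 14.7 cm², y = 0.7 cm, Ī = 2.401 cm⁴.
By symmetry the centroid is at mid-height, ȳ = 11.5 cm.
Transfer each piece to the horizontal centroidal axis using Ī + A·d² with d = y − 11.5:
  web: d = 0 cm → contributes +1013.92 cm⁴
  top flange (beyond web): d = 10.8 cm → contributes +1717.01 cm⁴
  bottom flange (beyond web): d = -10.8 cm → contributes +1717.01 cm⁴
Total I = 4447.93 cm⁴.
Extreme fibre distance c = 11.5 cm; S = I/c = 386.777 cm³.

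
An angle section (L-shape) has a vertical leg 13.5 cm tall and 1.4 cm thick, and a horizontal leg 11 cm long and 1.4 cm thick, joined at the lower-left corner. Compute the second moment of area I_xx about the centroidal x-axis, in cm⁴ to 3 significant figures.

I_xx ≈ 577 cm⁴

Decompose the section into non-overlapping parts with the origin at the bottom-left of its bounding rectangle.
Vertical leg: 1.4 × 13.5, A = 18.9 cm², y = 6.75 cm, Ī = 287.04 cm⁴.
Horizontal leg (remainder): 9.6 × 1.4, A = 13.44 cm², y = 0.7 cm, Ī = 2.1952 cm⁴.
Centroid: ȳ = ΣA·y / ΣA = 4.2357 cm.
Transfer each piece to the centroidal x-axis using Ī + A·d² with d = y − 4.2357:
  vertical leg: d = 2.5143 cm → contributes +406.52 cm⁴
  horizontal leg (remainder): d = -3.5357 cm → contributes +170.21 cm⁴
Total I = 576.73 cm⁴.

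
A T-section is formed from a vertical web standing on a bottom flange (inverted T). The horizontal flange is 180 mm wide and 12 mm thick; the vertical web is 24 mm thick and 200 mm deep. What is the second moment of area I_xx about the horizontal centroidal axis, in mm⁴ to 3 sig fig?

Decompose the section into non-overlapping parts with the origin at the bottom-left of its bounding rectangle.
Flange: 180 × 12, A = 2 160 mm², y = 6 mm, Ī = 25 920 mm⁴.
Web: 24 × 200, A = 4 800 mm², y = 112 mm, Ī = 16 000 000 mm⁴.
Centroid: ȳ = ΣA·y / ΣA = 79.103 mm.
Transfer each piece to the horizontal centroidal axis using Ī + A·d² with d = y − 79.103:
  flange: d = -73.103 mm → contributes +11 569 207 mm⁴
  web: d = 32.897 mm → contributes +21 194 479 mm⁴
Total I = 32 763 686 mm⁴.

I_xx ≈ 3.28 × 10⁷ mm⁴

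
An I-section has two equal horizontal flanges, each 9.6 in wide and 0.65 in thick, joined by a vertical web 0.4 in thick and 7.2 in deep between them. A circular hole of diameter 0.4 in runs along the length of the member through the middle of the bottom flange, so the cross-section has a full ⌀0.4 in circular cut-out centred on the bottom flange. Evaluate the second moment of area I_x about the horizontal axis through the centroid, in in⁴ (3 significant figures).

I_x ≈ 203 in⁴

Split into non-overlapping primitives; take the origin at the lower-left of the bounding box.
Bottom flange: 9.6 × 0.65, A = 6.24 in², y = 0.325 in, Ī = 0.2197 in⁴.
Web: 0.4 × 7.2, A = 2.88 in², y = 4.25 in, Ī = 12.442 in⁴.
Top flange: 9.6 × 0.65, A = 6.24 in², y = 8.175 in, Ī = 0.2197 in⁴.
Hole (subtracted): ⌀0.4, A = 0.12566 in², y = 0.325 in, Ī = 0.0012566 in⁴.
Centroid: ȳ = ΣA·y / ΣA = 4.2824 in.
Transfer each piece to the horizontal axis through the centroid using Ī + A·d² with d = y − 4.2824:
  bottom flange: d = -3.9574 in → contributes +97.943 in⁴
  web: d = -0.032376 in → contributes +12.445 in⁴
  top flange: d = 3.8926 in → contributes +94.771 in⁴
  hole: d = -3.9574 in → contributes −1.9693 in⁴
Total I = 203.19 in⁴.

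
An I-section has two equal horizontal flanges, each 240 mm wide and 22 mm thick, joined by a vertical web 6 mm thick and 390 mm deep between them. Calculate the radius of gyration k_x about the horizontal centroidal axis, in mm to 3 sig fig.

Decompose the section into non-overlapping parts with the origin at the bottom-left of its bounding rectangle.
Bottom flange: 240 × 22, A = 5 280 mm², y = 11 mm, Ī = 212 960 mm⁴.
Web: 6 × 390, A = 2 340 mm², y = 217 mm, Ī = 29 659 500 mm⁴.
Top flange: 240 × 22, A = 5 280 mm², y = 423 mm, Ī = 212 960 mm⁴.
By symmetry the centroid is at mid-height, ȳ = 217 mm.
Transfer each piece to the horizontal centroidal axis using Ī + A·d² with d = y − 217:
  bottom flange: d = -206 mm → contributes +224 275 040 mm⁴
  web: d = 0 mm → contributes +29 659 500 mm⁴
  top flange: d = 206 mm → contributes +224 275 040 mm⁴
Total I = 478 209 580 mm⁴.
Radius of gyration: k = √(I/A) = √(478 209 580 / 12 900) = 192.54 mm.

k_x ≈ 193 mm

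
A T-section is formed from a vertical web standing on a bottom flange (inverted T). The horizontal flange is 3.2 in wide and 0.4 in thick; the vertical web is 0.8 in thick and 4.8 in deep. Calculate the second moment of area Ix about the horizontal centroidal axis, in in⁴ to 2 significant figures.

Split into non-overlapping primitives; take the origin at the lower-left of the bounding box.
Flange: 3.2 × 0.4, A = 1.28 in², y = 0.2 in, Ī = 0.01707 in⁴.
Web: 0.8 × 4.8, A = 3.84 in², y = 2.8 in, Ī = 7.373 in⁴.
Centroid: ȳ = ΣA·y / ΣA = 2.15 in.
Transfer each piece to the horizontal centroidal axis using Ī + A·d² with d = y − 2.15:
  flange: d = -1.95 in → contributes +4.884 in⁴
  web: d = 0.65 in → contributes +8.995 in⁴
Total I = 13.88 in⁴.

Ix ≈ 14 in⁴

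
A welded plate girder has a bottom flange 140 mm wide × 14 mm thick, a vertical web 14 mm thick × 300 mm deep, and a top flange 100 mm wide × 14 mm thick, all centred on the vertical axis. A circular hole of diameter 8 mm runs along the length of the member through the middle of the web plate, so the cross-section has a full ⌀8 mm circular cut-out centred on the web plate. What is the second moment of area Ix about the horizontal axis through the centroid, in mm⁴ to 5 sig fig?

Ix ≈ 1.1335 × 10⁸ mm⁴

Decompose the section into non-overlapping parts with the origin at the bottom-left of its bounding rectangle.
Bottom plate: 140 × 14, A = 1 960 mm², y = 7 mm, Ī = 32013.33 mm⁴.
Web plate: 14 × 300, A = 4 200 mm², y = 164 mm, Ī = 31 500 000 mm⁴.
Top plate: 100 × 14, A = 1 400 mm², y = 321 mm, Ī = 22866.67 mm⁴.
Hole (subtracted): ⌀8, A = 50.26548 mm², y = 164 mm, Ī = 201.0619 mm⁴.
Centroid: ȳ = ΣA·y / ΣA = 152.2925 mm.
Transfer each piece to the horizontal axis through the centroid using Ī + A·d² with d = y − 152.2925:
  bottom plate: d = -145.2925 mm → contributes +41 407 454 mm⁴
  web plate: d = 11.70747 mm → contributes +32 075 672 mm⁴
  top plate: d = 168.7075 mm → contributes +39 869 962 mm⁴
  hole: d = 11.70747 mm → contributes −7090.694 mm⁴
Total I = 113 345 998 mm⁴.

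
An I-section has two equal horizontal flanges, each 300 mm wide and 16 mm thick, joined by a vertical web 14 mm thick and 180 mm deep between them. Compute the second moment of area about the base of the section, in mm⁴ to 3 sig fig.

Decompose the section into non-overlapping parts with the origin at the bottom-left of its bounding rectangle.
Bottom flange: 300 × 16, A = 4 800 mm², y = 8 mm, Ī = 102 400 mm⁴.
Web: 14 × 180, A = 2 520 mm², y = 106 mm, Ī = 6 804 000 mm⁴.
Top flange: 300 × 16, A = 4 800 mm², y = 204 mm, Ī = 102 400 mm⁴.
Transfer each piece to the bottom edge using Ī + A·d² with d = y − 0:
  bottom flange: d = 8 mm → contributes +409 600 mm⁴
  web: d = 106 mm → contributes +35 118 720 mm⁴
  top flange: d = 204 mm → contributes +199 859 200 mm⁴
Total I = 235 387 520 mm⁴.

I_base ≈ 2.35 × 10⁸ mm⁴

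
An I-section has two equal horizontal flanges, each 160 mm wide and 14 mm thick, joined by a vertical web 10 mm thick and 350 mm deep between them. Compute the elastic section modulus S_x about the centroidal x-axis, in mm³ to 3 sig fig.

Decompose the section into non-overlapping parts with the origin at the bottom-left of its bounding rectangle.
Bottom flange: 160 × 14, A = 2 240 mm², y = 7 mm, Ī = 36 587 mm⁴.
Web: 10 × 350, A = 3 500 mm², y = 189 mm, Ī = 35 729 167 mm⁴.
Top flange: 160 × 14, A = 2 240 mm², y = 371 mm, Ī = 36 587 mm⁴.
By symmetry the centroid is at mid-height, ȳ = 189 mm.
Transfer each piece to the centroidal x-axis using Ī + A·d² with d = y − 189:
  bottom flange: d = -182 mm → contributes +74 234 347 mm⁴
  web: d = 0 mm → contributes +35 729 167 mm⁴
  top flange: d = 182 mm → contributes +74 234 347 mm⁴
Total I = 184 197 860 mm⁴.
Extreme fibre distance c = 189 mm; S = I/c = 974 592 mm³.

S_x ≈ 9.75 × 10⁵ mm³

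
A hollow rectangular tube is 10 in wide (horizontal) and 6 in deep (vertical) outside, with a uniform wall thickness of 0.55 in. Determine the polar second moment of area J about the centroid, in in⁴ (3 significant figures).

J ≈ 305 in⁴

Split into non-overlapping primitives; take the origin at the lower-left of the bounding box.
Outer rectangle: 10 × 6, A = 60 in², y = 3 in, Ī = 180 in⁴.
Inner void (subtracted): 8.9 × 4.9, A = 43.61 in², y = 3 in, Ī = 87.256 in⁴.
By symmetry the centroid is at mid-height, ȳ = 3 in.
All pieces are centred on the centroidal x-axis, so I = ΣĪ (holes subtracted) = 92.744 in⁴.
Repeating about the centroidal y-axis gives I_y = 212.14 in⁴.
Polar second moment: J = I_x + I_y = 304.88 in⁴.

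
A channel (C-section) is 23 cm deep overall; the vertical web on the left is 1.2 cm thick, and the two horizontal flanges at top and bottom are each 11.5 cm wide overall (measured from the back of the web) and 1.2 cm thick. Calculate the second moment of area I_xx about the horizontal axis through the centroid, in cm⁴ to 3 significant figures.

Break the section into simple shapes (no overlaps), measuring from the bottom-left corner of the bounding box.
Web: 1.2 × 23, A = 27.6 cm², y = 11.5 cm, Ī = 1216.7 cm⁴.
Top flange (beyond web): 10.3 × 1.2, A = 12.36 cm², y = 22.4 cm, Ī = 1.4832 cm⁴.
Bottom flange (beyond web): 10.3 × 1.2, A = 12.36 cm², y = 0.6 cm, Ī = 1.4832 cm⁴.
By symmetry the centroid is at mid-height, ȳ = 11.5 cm.
Transfer each piece to the horizontal axis through the centroid using Ī + A·d² with d = y − 11.5:
  web: d = 0 cm → contributes +1216.7 cm⁴
  top flange (beyond web): d = 10.9 cm → contributes +1 470 cm⁴
  bottom flange (beyond web): d = -10.9 cm → contributes +1 470 cm⁴
Total I = 4156.6 cm⁴.

I_xx ≈ 4160 cm⁴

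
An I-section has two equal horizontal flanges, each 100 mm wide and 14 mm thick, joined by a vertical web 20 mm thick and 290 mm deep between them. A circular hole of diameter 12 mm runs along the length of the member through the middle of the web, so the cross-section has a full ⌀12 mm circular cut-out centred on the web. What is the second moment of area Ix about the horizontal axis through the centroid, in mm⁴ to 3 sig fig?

Split into non-overlapping primitives; take the origin at the lower-left of the bounding box.
Bottom flange: 100 × 14, A = 1 400 mm², y = 7 mm, Ī = 22 867 mm⁴.
Web: 20 × 290, A = 5 800 mm², y = 159 mm, Ī = 40 648 333 mm⁴.
Top flange: 100 × 14, A = 1 400 mm², y = 311 mm, Ī = 22 867 mm⁴.
Hole (subtracted): ⌀12, A = 113.1 mm², y = 159 mm, Ī = 1017.9 mm⁴.
By symmetry the centroid is at mid-height, ȳ = 159 mm.
Transfer each piece to the horizontal axis through the centroid using Ī + A·d² with d = y − 159:
  bottom flange: d = -152 mm → contributes +32 368 467 mm⁴
  web: d = 0 mm → contributes +40 648 333 mm⁴
  top flange: d = 152 mm → contributes +32 368 467 mm⁴
  hole: d = 0 mm → contributes −1017.9 mm⁴
Total I = 105 384 249 mm⁴.

Ix ≈ 1.05 × 10⁸ mm⁴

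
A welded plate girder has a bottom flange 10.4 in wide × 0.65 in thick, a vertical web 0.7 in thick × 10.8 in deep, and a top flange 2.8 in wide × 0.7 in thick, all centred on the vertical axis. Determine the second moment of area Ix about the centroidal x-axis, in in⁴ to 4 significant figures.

Ix ≈ 313.9 in⁴

Split into non-overlapping primitives; take the origin at the lower-left of the bounding box.
Bottom plate: 10.4 × 0.65, A = 6.76 in², y = 0.325 in, Ī = 0.238008 in⁴.
Web plate: 0.7 × 10.8, A = 7.56 in², y = 6.05 in, Ī = 73.4832 in⁴.
Top plate: 2.8 × 0.7, A = 1.96 in², y = 11.8 in, Ī = 0.0800333 in⁴.
Centroid: ȳ = ΣA·y / ΣA = 4.36505 in.
Transfer each piece to the centroidal x-axis using Ī + A·d² with d = y − 4.36505:
  bottom plate: d = -4.04005 in → contributes +110.575 in⁴
  web plate: d = 1.68495 in → contributes +94.9465 in⁴
  top plate: d = 7.43495 in → contributes +108.426 in⁴
Total I = 313.947 in⁴.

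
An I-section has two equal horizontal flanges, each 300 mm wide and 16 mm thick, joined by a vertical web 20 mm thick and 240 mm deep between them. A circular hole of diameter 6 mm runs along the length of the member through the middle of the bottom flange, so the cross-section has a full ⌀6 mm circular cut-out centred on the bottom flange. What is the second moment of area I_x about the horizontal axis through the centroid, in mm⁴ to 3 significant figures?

Split into non-overlapping primitives; take the origin at the lower-left of the bounding box.
Bottom flange: 300 × 16, A = 4 800 mm², y = 8 mm, Ī = 102 400 mm⁴.
Web: 20 × 240, A = 4 800 mm², y = 136 mm, Ī = 23 040 000 mm⁴.
Top flange: 300 × 16, A = 4 800 mm², y = 264 mm, Ī = 102 400 mm⁴.
Hole (subtracted): ⌀6, A = 28.274 mm², y = 8 mm, Ī = 63.617 mm⁴.
Centroid: ȳ = ΣA·y / ΣA = 136.25 mm.
Transfer each piece to the horizontal axis through the centroid using Ī + A·d² with d = y − 136.25:
  bottom flange: d = -128.25 mm → contributes +79 055 343 mm⁴
  web: d = -0.25182 mm → contributes +23 040 304 mm⁴
  top flange: d = 127.75 mm → contributes +78 436 466 mm⁴
  hole: d = -128.25 mm → contributes −465 135 mm⁴
Total I = 180 066 978 mm⁴.

I_x ≈ 1.80 × 10⁸ mm⁴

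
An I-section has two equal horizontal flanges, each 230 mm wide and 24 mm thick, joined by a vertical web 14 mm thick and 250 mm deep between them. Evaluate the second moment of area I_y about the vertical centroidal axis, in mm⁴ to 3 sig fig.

I_y ≈ 4.87 × 10⁷ mm⁴

Decompose the section into non-overlapping parts with the origin at the bottom-left of its bounding rectangle.
Bottom flange: 230 × 24, A = 5 520 mm², x = 115 mm, Ī = 24 334 000 mm⁴.
Web: 14 × 250, A = 3 500 mm², x = 115 mm, Ī = 57 167 mm⁴.
Top flange: 230 × 24, A = 5 520 mm², x = 115 mm, Ī = 24 334 000 mm⁴.
By symmetry the centroid is at mid-width, x̄ = 115 mm.
All pieces are centred on the vertical centroidal axis, so I = ΣĪ = 48 725 167 mm⁴.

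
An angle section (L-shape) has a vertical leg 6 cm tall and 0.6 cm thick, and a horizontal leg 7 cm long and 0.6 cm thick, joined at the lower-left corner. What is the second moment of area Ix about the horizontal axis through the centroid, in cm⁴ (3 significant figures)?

Ix ≈ 24.5 cm⁴

Break the section into simple shapes (no overlaps), measuring from the bottom-left corner of the bounding box.
Vertical leg: 0.6 × 6, A = 3.6 cm², y = 3 cm, Ī = 10.8 cm⁴.
Horizontal leg (remainder): 6.4 × 0.6, A = 3.84 cm², y = 0.3 cm, Ī = 0.1152 cm⁴.
Centroid: ȳ = ΣA·y / ΣA = 1.6065 cm.
Transfer each piece to the horizontal axis through the centroid using Ī + A·d² with d = y − 1.6065:
  vertical leg: d = 1.3935 cm → contributes +17.791 cm⁴
  horizontal leg (remainder): d = -1.3065 cm → contributes +6.6694 cm⁴
Total I = 24.46 cm⁴.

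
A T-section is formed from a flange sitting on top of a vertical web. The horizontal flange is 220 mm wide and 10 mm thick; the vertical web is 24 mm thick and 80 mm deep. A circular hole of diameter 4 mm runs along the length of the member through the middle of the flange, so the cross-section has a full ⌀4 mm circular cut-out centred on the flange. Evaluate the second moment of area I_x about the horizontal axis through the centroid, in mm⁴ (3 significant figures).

I_x ≈ 3.11 × 10⁶ mm⁴

Treat the section as a set of non-overlapping primitives; coordinates are from the bounding-box lower-left.
Flange: 220 × 10, A = 2 200 mm², y = 85 mm, Ī = 18 333 mm⁴.
Web: 24 × 80, A = 1 920 mm², y = 40 mm, Ī = 1 024 000 mm⁴.
Hole (subtracted): ⌀4, A = 12.566 mm², y = 85 mm, Ī = 12.566 mm⁴.
Centroid: ȳ = ΣA·y / ΣA = 63.965 mm.
Transfer each piece to the horizontal axis through the centroid using Ī + A·d² with d = y − 63.965:
  flange: d = 21.035 mm → contributes +991 773 mm⁴
  web: d = -23.965 mm → contributes +2 126 694 mm⁴
  hole: d = 21.035 mm → contributes −5572.8 mm⁴
Total I = 3 112 894 mm⁴.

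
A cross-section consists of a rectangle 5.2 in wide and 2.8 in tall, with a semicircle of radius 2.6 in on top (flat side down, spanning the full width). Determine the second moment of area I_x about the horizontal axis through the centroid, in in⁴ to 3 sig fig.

Split into non-overlapping primitives; take the origin at the lower-left of the bounding box.
Rectangular body: 5.2 × 2.8, A = 14.56 in², y = 1.4 in, Ī = 9.5125 in⁴.
Semicircular cap: semicircle r = 2.6, A = 10.619 in², y = 3.9035 in, Ī = 5.0156 in⁴.
Centroid: ȳ = ΣA·y / ΣA = 2.4558 in.
Transfer each piece to the horizontal axis through the centroid using Ī + A·d² with d = y − 2.4558:
  rectangular body: d = -1.0558 in → contributes +25.743 in⁴
  semicircular cap: d = 1.4477 in → contributes +27.27 in⁴
Total I = 53.012 in⁴.

I_x ≈ 53.0 in⁴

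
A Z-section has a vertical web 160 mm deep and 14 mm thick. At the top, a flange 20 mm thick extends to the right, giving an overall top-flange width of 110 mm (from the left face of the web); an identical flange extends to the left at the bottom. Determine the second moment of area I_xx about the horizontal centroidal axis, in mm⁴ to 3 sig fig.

Split into non-overlapping primitives; take the origin at the lower-left of the bounding box.
Web: 14 × 160, A = 2 240 mm², y = 80 mm, Ī = 4 778 667 mm⁴.
Top flange (beyond web): 96 × 20, A = 1 920 mm², y = 150 mm, Ī = 64 000 mm⁴.
Bottom flange (beyond web): 96 × 20, A = 1 920 mm², y = 10 mm, Ī = 64 000 mm⁴.
Centroid: ȳ = ΣA·y / ΣA = 80 mm.
Transfer each piece to the horizontal centroidal axis using Ī + A·d² with d = y − 80:
  web: d = 0 mm → contributes +4 778 667 mm⁴
  top flange (beyond web): d = 70 mm → contributes +9 472 000 mm⁴
  bottom flange (beyond web): d = -70 mm → contributes +9 472 000 mm⁴
Total I = 23 722 667 mm⁴.

I_xx ≈ 2.37 × 10⁷ mm⁴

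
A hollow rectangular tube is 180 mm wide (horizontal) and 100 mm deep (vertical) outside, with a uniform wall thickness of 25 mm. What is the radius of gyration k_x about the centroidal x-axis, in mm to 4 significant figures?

k_x ≈ 34.45 mm

Split into non-overlapping primitives; take the origin at the lower-left of the bounding box.
Outer rectangle: 180 × 100, A = 18 000 mm², y = 50 mm, Ī = 15 000 000 mm⁴.
Inner void (subtracted): 130 × 50, A = 6 500 mm², y = 50 mm, Ī = 1 354 167 mm⁴.
By symmetry the centroid is at mid-height, ȳ = 50 mm.
All pieces are centred on the centroidal x-axis, so I = ΣĪ (holes subtracted) = 13 645 833 mm⁴.
Radius of gyration: k = √(I/A) = √(13 645 833 / 11 500) = 34.447 mm.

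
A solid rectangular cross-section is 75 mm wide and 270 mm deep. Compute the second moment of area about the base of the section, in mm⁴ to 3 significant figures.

I_base ≈ 4.92 × 10⁸ mm⁴

The section: 75 × 270, A = 20 250 mm², y = 135 mm, Ī = 123 018 750 mm⁴.
Transfer it to the base of the section using Ī + A·d² with d = y − 0:
  the section: d = 135 mm → contributes +492 075 000 mm⁴
Total I = 492 075 000 mm⁴.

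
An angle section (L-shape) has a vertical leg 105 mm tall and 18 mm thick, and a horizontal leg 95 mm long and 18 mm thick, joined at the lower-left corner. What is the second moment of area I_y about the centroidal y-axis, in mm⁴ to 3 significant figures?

I_y ≈ 2.54 × 10⁶ mm⁴

Treat the section as a set of non-overlapping primitives; coordinates are from the bounding-box lower-left.
Vertical leg: 18 × 105, A = 1 890 mm², x = 9 mm, Ī = 51 030 mm⁴.
Horizontal leg (remainder): 77 × 18, A = 1 386 mm², x = 56.5 mm, Ī = 684 800 mm⁴.
Centroid: x̄ = ΣA·x / ΣA = 29.096 mm.
Transfer each piece to the centroidal y-axis using Ī + A·d² with d = x − 29.096:
  vertical leg: d = -20.096 mm → contributes +814 317 mm⁴
  horizontal leg (remainder): d = 27.404 mm → contributes +1 725 645 mm⁴
Total I = 2 539 962 mm⁴.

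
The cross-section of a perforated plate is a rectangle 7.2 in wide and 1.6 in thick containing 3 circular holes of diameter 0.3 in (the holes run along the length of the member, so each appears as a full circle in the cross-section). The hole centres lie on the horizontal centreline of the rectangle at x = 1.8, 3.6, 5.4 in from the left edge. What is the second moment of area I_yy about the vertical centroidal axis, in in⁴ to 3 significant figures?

Treat the section as a set of non-overlapping primitives; coordinates are from the bounding-box lower-left.
Plate: 7.2 × 1.6, A = 11.52 in², x = 3.6 in, Ī = 49.766 in⁴.
Hole 1 (subtracted): ⌀0.3, A = 0.070686 in², x = 1.8 in, Ī = 0.00039761 in⁴.
Hole 2 (subtracted): ⌀0.3, A = 0.070686 in², x = 3.6 in, Ī = 0.00039761 in⁴.
Hole 3 (subtracted): ⌀0.3, A = 0.070686 in², x = 5.4 in, Ī = 0.00039761 in⁴.
By symmetry the centroid is at mid-width, x̄ = 3.6 in.
Transfer each piece to the vertical centroidal axis using Ī + A·d² with d = x − 3.6:
  plate: d = 0 in → contributes +49.766 in⁴
  hole 1: d = -1.8 in → contributes −0.22942 in⁴
  hole 2: d = 0 in → contributes −0.00039761 in⁴
  hole 3: d = 1.8 in → contributes −0.22942 in⁴
Total I = 49.307 in⁴.

I_yy ≈ 49.3 in⁴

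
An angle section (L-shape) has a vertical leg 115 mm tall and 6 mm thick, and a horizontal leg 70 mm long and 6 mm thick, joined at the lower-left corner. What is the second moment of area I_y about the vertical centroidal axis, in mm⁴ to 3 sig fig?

I_y ≈ 4.35 × 10⁵ mm⁴

Decompose the section into non-overlapping parts with the origin at the bottom-left of its bounding rectangle.
Vertical leg: 6 × 115, A = 690 mm², x = 3 mm, Ī = 2 070 mm⁴.
Horizontal leg (remainder): 64 × 6, A = 384 mm², x = 38 mm, Ī = 131 072 mm⁴.
Centroid: x̄ = ΣA·x / ΣA = 15.514 mm.
Transfer each piece to the vertical centroidal axis using Ī + A·d² with d = x − 15.514:
  vertical leg: d = -12.514 mm → contributes +110 124 mm⁴
  horizontal leg (remainder): d = 22.486 mm → contributes +325 231 mm⁴
Total I = 435 354 mm⁴.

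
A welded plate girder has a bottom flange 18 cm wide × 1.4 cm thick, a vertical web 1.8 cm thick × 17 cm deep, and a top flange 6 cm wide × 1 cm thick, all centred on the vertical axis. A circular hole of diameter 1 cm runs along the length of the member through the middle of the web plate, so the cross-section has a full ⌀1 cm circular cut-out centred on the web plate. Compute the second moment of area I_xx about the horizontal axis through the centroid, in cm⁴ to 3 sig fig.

I_xx ≈ 2840 cm⁴

Treat the section as a set of non-overlapping primitives; coordinates are from the bounding-box lower-left.
Bottom plate: 18 × 1.4, A = 25.2 cm², y = 0.7 cm, Ī = 4.116 cm⁴.
Web plate: 1.8 × 17, A = 30.6 cm², y = 9.9 cm, Ī = 736.95 cm⁴.
Top plate: 6 × 1, A = 6 cm², y = 18.9 cm, Ī = 0.5 cm⁴.
Hole (subtracted): ⌀1, A = 0.7854 cm², y = 9.9 cm, Ī = 0.049087 cm⁴.
Centroid: ȳ = ΣA·y / ΣA = 6.9853 cm.
Transfer each piece to the horizontal axis through the centroid using Ī + A·d² with d = y − 6.9853:
  bottom plate: d = -6.2853 cm → contributes +999.64 cm⁴
  web plate: d = 2.9147 cm → contributes +996.91 cm⁴
  top plate: d = 11.915 cm → contributes +852.26 cm⁴
  hole: d = 2.9147 cm → contributes −6.7215 cm⁴
Total I = 2842.1 cm⁴.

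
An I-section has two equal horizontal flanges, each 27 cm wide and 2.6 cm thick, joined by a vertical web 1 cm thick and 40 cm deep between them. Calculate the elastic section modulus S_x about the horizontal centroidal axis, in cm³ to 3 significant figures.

S_x ≈ 3060 cm³

Split into non-overlapping primitives; take the origin at the lower-left of the bounding box.
Bottom flange: 27 × 2.6, A = 70.2 cm², y = 1.3 cm, Ī = 39.546 cm⁴.
Web: 1 × 40, A = 40 cm², y = 22.6 cm, Ī = 5333.3 cm⁴.
Top flange: 27 × 2.6, A = 70.2 cm², y = 43.9 cm, Ī = 39.546 cm⁴.
By symmetry the centroid is at mid-height, ȳ = 22.6 cm.
Transfer each piece to the horizontal centroidal axis using Ī + A·d² with d = y − 22.6:
  bottom flange: d = -21.3 cm → contributes +31 889 cm⁴
  web: d = 0 cm → contributes +5333.3 cm⁴
  top flange: d = 21.3 cm → contributes +31 889 cm⁴
Total I = 69 111 cm⁴.
Extreme fibre distance c = 22.6 cm; S = I/c = 3 058 cm³.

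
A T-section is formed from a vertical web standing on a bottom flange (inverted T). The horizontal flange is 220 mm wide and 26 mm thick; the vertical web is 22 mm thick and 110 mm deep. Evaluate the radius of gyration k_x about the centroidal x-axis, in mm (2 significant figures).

k_x ≈ 36 mm

Treat the section as a set of non-overlapping primitives; coordinates are from the bounding-box lower-left.
Flange: 220 × 26, A = 5 720 mm², y = 13 mm, Ī = 322 227 mm⁴.
Web: 22 × 110, A = 2 420 mm², y = 81 mm, Ī = 2 440 167 mm⁴.
Centroid: ȳ = ΣA·y / ΣA = 33.22 mm.
Transfer each piece to the centroidal x-axis using Ī + A·d² with d = y − 33.22:
  flange: d = -20.22 mm → contributes +2 659 964 mm⁴
  web: d = 47.78 mm → contributes +7 965 728 mm⁴
Total I = 10 625 693 mm⁴.
Radius of gyration: k = √(I/A) = √(10 625 693 / 8 140) = 36.13 mm.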